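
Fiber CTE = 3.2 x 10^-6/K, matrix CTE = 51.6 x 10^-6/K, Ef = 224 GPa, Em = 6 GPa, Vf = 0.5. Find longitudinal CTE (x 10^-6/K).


E1 = Ef*Vf + Em*(1-Vf) = 115.0
alpha_1 = (alpha_f*Ef*Vf + alpha_m*Em*(1-Vf))/E1 = 4.46 x 10^-6/K

4.46 x 10^-6/K


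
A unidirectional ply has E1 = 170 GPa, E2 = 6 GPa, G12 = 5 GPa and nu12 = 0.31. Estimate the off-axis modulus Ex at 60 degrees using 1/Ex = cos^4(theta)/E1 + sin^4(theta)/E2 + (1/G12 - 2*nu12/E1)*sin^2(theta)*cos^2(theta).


cos^4(60) = 0.0625, sin^4(60) = 0.5625, sin^2(60)*cos^2(60) = 0.1875
1/G12 - 2*nu12/E1 = 1/5 - 2*0.31/170 = 0.196353 GPa^-1
1/Ex = 0.0625/170 + 0.5625/6 + 0.196353*0.1875 = 0.1309338 GPa^-1
Ex = 7.64 GPa

7.64 GPa


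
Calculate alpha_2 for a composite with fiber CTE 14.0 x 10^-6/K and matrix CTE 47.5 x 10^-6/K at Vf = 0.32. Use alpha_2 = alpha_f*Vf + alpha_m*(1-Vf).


alpha_2 = alpha_f*Vf + alpha_m*(1-Vf) = 14.0*0.32 + 47.5*0.68 = 36.8 x 10^-6/K

36.8 x 10^-6/K


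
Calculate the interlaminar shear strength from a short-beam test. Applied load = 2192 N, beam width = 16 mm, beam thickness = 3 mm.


ILSS = 3F/(4bh) = 3*2192/(4*16*3) = 34.25 MPa

34.25 MPa


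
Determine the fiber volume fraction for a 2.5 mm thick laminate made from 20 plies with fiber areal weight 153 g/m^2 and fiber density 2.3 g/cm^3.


Vf = n * FAW / (rho_f * h * 1000) = 20 * 153 / (2.3 * 2.5 * 1000) = 0.5322

0.5322


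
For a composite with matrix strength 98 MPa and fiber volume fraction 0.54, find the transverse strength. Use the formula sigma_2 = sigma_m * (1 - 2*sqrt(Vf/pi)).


factor = 1 - 2*sqrt(0.54/pi) = 0.1708
sigma_2 = 98 * 0.1708 = 16.74 MPa

16.74 MPa


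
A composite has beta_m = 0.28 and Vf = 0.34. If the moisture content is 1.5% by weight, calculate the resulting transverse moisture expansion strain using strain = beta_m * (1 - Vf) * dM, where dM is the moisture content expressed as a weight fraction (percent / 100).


dM = 1.5/100 = 0.015
strain = beta_m * (1-Vf) * dM = 0.28 * 0.66 * 0.015 = 0.002772

0.002772


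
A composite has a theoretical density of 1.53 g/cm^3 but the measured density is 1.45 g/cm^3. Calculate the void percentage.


Void% = (rho_theo - rho_actual)/rho_theo * 100 = (1.53 - 1.45)/1.53 * 100 = 5.23%

5.23%


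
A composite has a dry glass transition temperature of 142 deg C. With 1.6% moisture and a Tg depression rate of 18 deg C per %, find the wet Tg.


Tg_wet = Tg_dry - k*moisture = 142 - 18*1.6 = 113.2 deg C

113.2 deg C


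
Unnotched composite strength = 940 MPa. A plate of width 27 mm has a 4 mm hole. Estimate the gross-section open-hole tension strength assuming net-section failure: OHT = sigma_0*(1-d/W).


OHT = sigma_0*(1-d/W) = 940*(1-4/27) = 800.7 MPa

800.7 MPa


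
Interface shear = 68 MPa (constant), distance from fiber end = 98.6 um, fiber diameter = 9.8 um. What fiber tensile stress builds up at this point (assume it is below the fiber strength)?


Force balance: sigma_f * (pi*d^2/4) = tau * (pi*d) * x  ->  sigma_f = 4 * tau * x / d
sigma_f = 4 * 68 * 98.6 / 9.8 = 2736.7 MPa

2736.7 MPa


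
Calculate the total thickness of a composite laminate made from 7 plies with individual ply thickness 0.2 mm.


h = n * t_ply = 7 * 0.2 = 1.4 mm

1.4 mm


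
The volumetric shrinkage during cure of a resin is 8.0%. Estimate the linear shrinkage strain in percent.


Linear shrinkage ≈ vol_shrink/3 = 8.0/3 = 2.667%

2.667%


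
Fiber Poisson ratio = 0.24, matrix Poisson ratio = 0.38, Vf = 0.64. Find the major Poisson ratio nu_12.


nu_12 = nu_f*Vf + nu_m*(1-Vf) = 0.24*0.64 + 0.38*0.36 = 0.2904

0.2904


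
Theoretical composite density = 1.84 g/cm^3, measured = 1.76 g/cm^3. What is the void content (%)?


Void% = (rho_theo - rho_actual)/rho_theo * 100 = (1.84 - 1.76)/1.84 * 100 = 4.35%

4.35%


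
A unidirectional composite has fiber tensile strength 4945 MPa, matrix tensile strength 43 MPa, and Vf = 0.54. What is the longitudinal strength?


sigma_1 = sigma_f*Vf + sigma_m*(1-Vf) = 4945*0.54 + 43*0.46 = 2690.1 MPa

2690.1 MPa


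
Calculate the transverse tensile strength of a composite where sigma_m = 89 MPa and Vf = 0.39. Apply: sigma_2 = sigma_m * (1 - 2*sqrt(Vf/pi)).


factor = 1 - 2*sqrt(0.39/pi) = 0.2953
sigma_2 = 89 * 0.2953 = 26.28 MPa

26.28 MPa


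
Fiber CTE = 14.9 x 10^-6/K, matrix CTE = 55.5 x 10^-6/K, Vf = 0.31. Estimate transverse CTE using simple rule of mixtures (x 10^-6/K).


alpha_2 = alpha_f*Vf + alpha_m*(1-Vf) = 14.9*0.31 + 55.5*0.69 = 42.9 x 10^-6/K

42.9 x 10^-6/K


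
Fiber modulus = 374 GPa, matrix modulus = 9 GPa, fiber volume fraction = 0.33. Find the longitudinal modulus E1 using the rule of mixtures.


E1 = Ef*Vf + Em*(1-Vf) = 374*0.33 + 9*0.67 = 129.45 GPa

129.45 GPa


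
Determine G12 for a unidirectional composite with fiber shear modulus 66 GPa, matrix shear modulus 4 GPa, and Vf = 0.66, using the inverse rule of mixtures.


1/G12 = Vf/Gf + (1-Vf)/Gm = 0.66/66 + 0.34/4
G12 = 10.53 GPa

10.53 GPa


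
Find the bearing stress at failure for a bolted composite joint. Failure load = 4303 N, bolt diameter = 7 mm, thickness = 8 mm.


sigma_br = F/(d*h) = 4303/(7*8) = 76.8 MPa

76.8 MPa


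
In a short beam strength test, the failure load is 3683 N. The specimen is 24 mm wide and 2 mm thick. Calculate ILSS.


ILSS = 3F/(4bh) = 3*3683/(4*24*2) = 57.55 MPa

57.55 MPa


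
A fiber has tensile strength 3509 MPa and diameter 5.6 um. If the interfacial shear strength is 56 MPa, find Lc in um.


Lc = sigma_f * d / (2 * tau_i) = 3509 * 5.6 / (2 * 56) = 175.5 um

175.5 um


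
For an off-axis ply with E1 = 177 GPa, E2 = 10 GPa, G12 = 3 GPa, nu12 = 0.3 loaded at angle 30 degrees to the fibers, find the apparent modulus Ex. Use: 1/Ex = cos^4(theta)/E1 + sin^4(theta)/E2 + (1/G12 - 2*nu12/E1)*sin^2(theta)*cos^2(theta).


cos^4(30) = 0.5625, sin^4(30) = 0.0625, sin^2(30)*cos^2(30) = 0.1875
1/G12 - 2*nu12/E1 = 1/3 - 2*0.3/177 = 0.329944 GPa^-1
1/Ex = 0.5625/177 + 0.0625/10 + 0.329944*0.1875 = 0.0712924 GPa^-1
Ex = 14.03 GPa

14.03 GPa


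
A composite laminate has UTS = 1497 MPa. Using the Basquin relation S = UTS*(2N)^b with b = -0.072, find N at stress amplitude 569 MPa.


N = 0.5 * (S/UTS)^(1/b) = 0.5 * (569/1497)^(1/-0.072) = 341841.3874 cycles

341841.3874 cycles


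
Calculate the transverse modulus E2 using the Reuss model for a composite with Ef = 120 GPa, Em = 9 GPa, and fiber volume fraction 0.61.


1/E2 = Vf/Ef + (1-Vf)/Em = 0.61/120 + 0.39/9
E2 = 20.65 GPa

20.65 GPa


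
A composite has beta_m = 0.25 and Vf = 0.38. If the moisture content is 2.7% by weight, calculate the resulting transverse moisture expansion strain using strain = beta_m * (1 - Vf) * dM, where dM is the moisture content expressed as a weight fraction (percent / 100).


dM = 2.7/100 = 0.027
strain = beta_m * (1-Vf) * dM = 0.25 * 0.62 * 0.027 = 0.004185

0.004185


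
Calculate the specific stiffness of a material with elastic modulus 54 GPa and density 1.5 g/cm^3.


Specific stiffness = E/rho = 54/1.5 = 36.0 GPa/(g/cm^3)

36.0 GPa/(g/cm^3)


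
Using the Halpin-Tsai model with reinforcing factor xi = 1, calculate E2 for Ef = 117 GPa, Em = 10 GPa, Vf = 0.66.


eta = (Ef/Em - 1)/(Ef/Em + xi) = (11.7 - 1)/(11.7 + 1) = 0.8425
E2 = Em*(1+xi*eta*Vf)/(1-eta*Vf) = 35.05 GPa

35.05 GPa


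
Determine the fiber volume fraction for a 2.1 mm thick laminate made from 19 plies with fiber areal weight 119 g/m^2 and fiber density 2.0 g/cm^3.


Vf = n * FAW / (rho_f * h * 1000) = 19 * 119 / (2.0 * 2.1 * 1000) = 0.5383

0.5383


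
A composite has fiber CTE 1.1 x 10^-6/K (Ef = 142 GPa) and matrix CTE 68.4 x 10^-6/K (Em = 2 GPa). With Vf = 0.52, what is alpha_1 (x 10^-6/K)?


E1 = Ef*Vf + Em*(1-Vf) = 74.8
alpha_1 = (alpha_f*Ef*Vf + alpha_m*Em*(1-Vf))/E1 = 1.96 x 10^-6/K

1.96 x 10^-6/K


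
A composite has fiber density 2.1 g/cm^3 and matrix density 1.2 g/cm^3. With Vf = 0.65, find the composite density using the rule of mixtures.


rho_c = rho_f*Vf + rho_m*(1-Vf) = 2.1*0.65 + 1.2*0.35 = 1.785 g/cm^3

1.785 g/cm^3


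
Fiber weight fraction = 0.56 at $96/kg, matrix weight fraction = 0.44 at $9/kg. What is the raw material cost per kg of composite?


Cost = cost_f*Wf + cost_m*Wm = 96*0.56 + 9*0.44 = $57.72/kg

$57.72/kg


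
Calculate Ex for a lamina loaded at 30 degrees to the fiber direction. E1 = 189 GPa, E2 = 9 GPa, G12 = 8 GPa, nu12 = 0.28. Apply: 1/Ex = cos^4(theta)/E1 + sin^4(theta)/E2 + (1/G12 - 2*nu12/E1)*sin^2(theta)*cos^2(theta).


cos^4(30) = 0.5625, sin^4(30) = 0.0625, sin^2(30)*cos^2(30) = 0.1875
1/G12 - 2*nu12/E1 = 1/8 - 2*0.28/189 = 0.122037 GPa^-1
1/Ex = 0.5625/189 + 0.0625/9 + 0.122037*0.1875 = 0.0328026 GPa^-1
Ex = 30.49 GPa

30.49 GPa


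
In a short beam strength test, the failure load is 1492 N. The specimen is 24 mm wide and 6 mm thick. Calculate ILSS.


ILSS = 3F/(4bh) = 3*1492/(4*24*6) = 7.77 MPa

7.77 MPa


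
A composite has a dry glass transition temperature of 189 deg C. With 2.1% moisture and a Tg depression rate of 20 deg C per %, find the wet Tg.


Tg_wet = Tg_dry - k*moisture = 189 - 20*2.1 = 147.0 deg C

147.0 deg C


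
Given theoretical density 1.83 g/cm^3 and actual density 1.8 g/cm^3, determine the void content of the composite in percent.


Void% = (rho_theo - rho_actual)/rho_theo * 100 = (1.83 - 1.8)/1.83 * 100 = 1.64%

1.64%


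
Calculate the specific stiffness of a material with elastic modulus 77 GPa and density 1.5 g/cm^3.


Specific stiffness = E/rho = 77/1.5 = 51.3 GPa/(g/cm^3)

51.3 GPa/(g/cm^3)


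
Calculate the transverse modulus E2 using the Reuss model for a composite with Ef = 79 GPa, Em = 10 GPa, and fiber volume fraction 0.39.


1/E2 = Vf/Ef + (1-Vf)/Em = 0.39/79 + 0.61/10
E2 = 15.17 GPa

15.17 GPa


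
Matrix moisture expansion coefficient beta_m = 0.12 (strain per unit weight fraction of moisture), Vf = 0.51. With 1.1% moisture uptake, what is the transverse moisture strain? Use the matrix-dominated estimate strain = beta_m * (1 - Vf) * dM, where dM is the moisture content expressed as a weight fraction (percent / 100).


dM = 1.1/100 = 0.011
strain = beta_m * (1-Vf) * dM = 0.12 * 0.49 * 0.011 = 0.0006468

0.0006468


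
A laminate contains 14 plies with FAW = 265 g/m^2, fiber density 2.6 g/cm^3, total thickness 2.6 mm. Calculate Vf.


Vf = n * FAW / (rho_f * h * 1000) = 14 * 265 / (2.6 * 2.6 * 1000) = 0.5488

0.5488


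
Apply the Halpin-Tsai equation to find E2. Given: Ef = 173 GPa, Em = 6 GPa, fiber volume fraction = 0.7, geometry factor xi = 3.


eta = (Ef/Em - 1)/(Ef/Em + xi) = (28.8333 - 1)/(28.8333 + 3) = 0.8743
E2 = Em*(1+xi*eta*Vf)/(1-eta*Vf) = 43.86 GPa

43.86 GPa


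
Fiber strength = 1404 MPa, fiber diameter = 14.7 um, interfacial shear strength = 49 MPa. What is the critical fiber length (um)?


Lc = sigma_f * d / (2 * tau_i) = 1404 * 14.7 / (2 * 49) = 210.6 um

210.6 um


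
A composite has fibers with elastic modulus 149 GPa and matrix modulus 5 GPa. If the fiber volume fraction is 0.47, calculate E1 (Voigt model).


E1 = Ef*Vf + Em*(1-Vf) = 149*0.47 + 5*0.53 = 72.68 GPa

72.68 GPa


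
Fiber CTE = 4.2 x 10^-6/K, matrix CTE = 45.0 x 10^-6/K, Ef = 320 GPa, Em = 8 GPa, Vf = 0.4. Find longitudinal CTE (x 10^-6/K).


E1 = Ef*Vf + Em*(1-Vf) = 132.8
alpha_1 = (alpha_f*Ef*Vf + alpha_m*Em*(1-Vf))/E1 = 5.67 x 10^-6/K

5.67 x 10^-6/K


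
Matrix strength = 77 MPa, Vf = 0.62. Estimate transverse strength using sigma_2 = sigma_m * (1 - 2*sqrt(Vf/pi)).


factor = 1 - 2*sqrt(0.62/pi) = 0.1115
sigma_2 = 77 * 0.1115 = 8.59 MPa

8.59 MPa


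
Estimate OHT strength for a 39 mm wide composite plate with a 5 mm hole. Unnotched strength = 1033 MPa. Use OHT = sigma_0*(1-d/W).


OHT = sigma_0*(1-d/W) = 1033*(1-5/39) = 900.6 MPa

900.6 MPa


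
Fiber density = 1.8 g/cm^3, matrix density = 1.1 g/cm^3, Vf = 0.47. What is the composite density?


rho_c = rho_f*Vf + rho_m*(1-Vf) = 1.8*0.47 + 1.1*0.53 = 1.429 g/cm^3

1.429 g/cm^3


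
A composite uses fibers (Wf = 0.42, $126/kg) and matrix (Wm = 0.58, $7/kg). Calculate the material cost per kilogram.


Cost = cost_f*Wf + cost_m*Wm = 126*0.42 + 7*0.58 = $56.98/kg

$56.98/kg


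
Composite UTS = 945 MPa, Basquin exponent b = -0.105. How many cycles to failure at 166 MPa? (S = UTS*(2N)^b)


N = 0.5 * (S/UTS)^(1/b) = 0.5 * (166/945)^(1/-0.105) = 7.8078e+06 cycles

7.8078e+06 cycles


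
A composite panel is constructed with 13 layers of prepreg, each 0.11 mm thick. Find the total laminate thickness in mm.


h = n * t_ply = 13 * 0.11 = 1.43 mm

1.43 mm


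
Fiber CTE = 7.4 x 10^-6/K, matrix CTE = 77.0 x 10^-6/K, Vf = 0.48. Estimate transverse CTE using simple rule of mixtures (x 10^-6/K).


alpha_2 = alpha_f*Vf + alpha_m*(1-Vf) = 7.4*0.48 + 77.0*0.52 = 43.6 x 10^-6/K

43.6 x 10^-6/K


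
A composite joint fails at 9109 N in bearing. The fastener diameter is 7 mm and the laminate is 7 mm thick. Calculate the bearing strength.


sigma_br = F/(d*h) = 9109/(7*7) = 185.9 MPa

185.9 MPa


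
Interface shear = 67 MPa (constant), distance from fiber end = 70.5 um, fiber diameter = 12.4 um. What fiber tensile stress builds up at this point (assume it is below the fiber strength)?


Force balance: sigma_f * (pi*d^2/4) = tau * (pi*d) * x  ->  sigma_f = 4 * tau * x / d
sigma_f = 4 * 67 * 70.5 / 12.4 = 1523.7 MPa

1523.7 MPa


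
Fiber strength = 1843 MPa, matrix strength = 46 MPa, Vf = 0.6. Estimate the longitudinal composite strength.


sigma_1 = sigma_f*Vf + sigma_m*(1-Vf) = 1843*0.6 + 46*0.4 = 1124.2 MPa

1124.2 MPa


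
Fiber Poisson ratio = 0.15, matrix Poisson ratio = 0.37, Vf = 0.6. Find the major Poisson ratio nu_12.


nu_12 = nu_f*Vf + nu_m*(1-Vf) = 0.15*0.6 + 0.37*0.4 = 0.238

0.238


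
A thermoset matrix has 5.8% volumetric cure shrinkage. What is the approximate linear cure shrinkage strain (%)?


Linear shrinkage ≈ vol_shrink/3 = 5.8/3 = 1.933%

1.933%


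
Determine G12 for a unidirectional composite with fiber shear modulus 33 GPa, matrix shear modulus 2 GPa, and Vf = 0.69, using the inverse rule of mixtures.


1/G12 = Vf/Gf + (1-Vf)/Gm = 0.69/33 + 0.31/2
G12 = 5.68 GPa

5.68 GPa


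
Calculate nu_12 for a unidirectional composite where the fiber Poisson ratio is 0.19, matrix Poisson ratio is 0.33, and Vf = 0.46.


nu_12 = nu_f*Vf + nu_m*(1-Vf) = 0.19*0.46 + 0.33*0.54 = 0.2656

0.2656


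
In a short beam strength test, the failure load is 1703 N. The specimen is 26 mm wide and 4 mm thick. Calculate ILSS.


ILSS = 3F/(4bh) = 3*1703/(4*26*4) = 12.28 MPa

12.28 MPa


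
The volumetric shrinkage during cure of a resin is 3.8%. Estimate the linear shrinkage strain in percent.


Linear shrinkage ≈ vol_shrink/3 = 3.8/3 = 1.267%

1.267%


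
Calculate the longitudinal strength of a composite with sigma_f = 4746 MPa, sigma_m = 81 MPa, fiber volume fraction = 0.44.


sigma_1 = sigma_f*Vf + sigma_m*(1-Vf) = 4746*0.44 + 81*0.56 = 2133.6 MPa

2133.6 MPa


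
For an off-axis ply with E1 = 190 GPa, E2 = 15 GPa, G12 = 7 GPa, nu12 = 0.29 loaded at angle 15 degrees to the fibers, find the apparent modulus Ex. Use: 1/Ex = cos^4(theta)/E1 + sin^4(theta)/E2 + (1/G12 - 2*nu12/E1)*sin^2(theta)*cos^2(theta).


cos^4(15) = 0.870513, sin^4(15) = 0.004487, sin^2(15)*cos^2(15) = 0.0625
1/G12 - 2*nu12/E1 = 1/7 - 2*0.29/190 = 0.139805 GPa^-1
1/Ex = 0.870513/190 + 0.004487/15 + 0.139805*0.0625 = 0.0136186 GPa^-1
Ex = 73.43 GPa

73.43 GPa


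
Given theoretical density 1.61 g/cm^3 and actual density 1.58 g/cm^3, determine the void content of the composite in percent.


Void% = (rho_theo - rho_actual)/rho_theo * 100 = (1.61 - 1.58)/1.61 * 100 = 1.86%

1.86%


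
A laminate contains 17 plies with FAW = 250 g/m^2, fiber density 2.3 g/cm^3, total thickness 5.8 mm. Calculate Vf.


Vf = n * FAW / (rho_f * h * 1000) = 17 * 250 / (2.3 * 5.8 * 1000) = 0.3186

0.3186


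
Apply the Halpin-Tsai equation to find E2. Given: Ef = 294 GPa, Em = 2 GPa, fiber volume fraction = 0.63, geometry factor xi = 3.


eta = (Ef/Em - 1)/(Ef/Em + xi) = (147.0 - 1)/(147.0 + 3) = 0.9733
E2 = Em*(1+xi*eta*Vf)/(1-eta*Vf) = 14.68 GPa

14.68 GPa


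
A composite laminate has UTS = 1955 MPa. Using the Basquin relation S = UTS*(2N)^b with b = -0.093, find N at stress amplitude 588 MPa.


N = 0.5 * (S/UTS)^(1/b) = 0.5 * (588/1955)^(1/-0.093) = 203889.1163 cycles

203889.1163 cycles


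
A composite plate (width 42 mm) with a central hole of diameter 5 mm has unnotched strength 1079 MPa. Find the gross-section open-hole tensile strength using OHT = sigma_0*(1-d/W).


OHT = sigma_0*(1-d/W) = 1079*(1-5/42) = 950.5 MPa

950.5 MPa


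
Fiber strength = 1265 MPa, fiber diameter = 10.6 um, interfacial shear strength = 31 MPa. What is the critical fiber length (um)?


Lc = sigma_f * d / (2 * tau_i) = 1265 * 10.6 / (2 * 31) = 216.3 um

216.3 um


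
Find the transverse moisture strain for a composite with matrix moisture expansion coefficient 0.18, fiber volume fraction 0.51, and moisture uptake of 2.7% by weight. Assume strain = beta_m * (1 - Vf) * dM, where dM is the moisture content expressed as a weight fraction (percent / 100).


dM = 2.7/100 = 0.027
strain = beta_m * (1-Vf) * dM = 0.18 * 0.49 * 0.027 = 0.0023814

0.0023814


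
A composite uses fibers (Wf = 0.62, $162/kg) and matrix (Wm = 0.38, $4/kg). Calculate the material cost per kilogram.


Cost = cost_f*Wf + cost_m*Wm = 162*0.62 + 4*0.38 = $101.96/kg

$101.96/kg


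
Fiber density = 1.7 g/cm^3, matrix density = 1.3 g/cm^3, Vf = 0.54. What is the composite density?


rho_c = rho_f*Vf + rho_m*(1-Vf) = 1.7*0.54 + 1.3*0.46 = 1.516 g/cm^3

1.516 g/cm^3


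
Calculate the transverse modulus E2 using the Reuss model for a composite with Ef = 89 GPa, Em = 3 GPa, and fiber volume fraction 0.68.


1/E2 = Vf/Ef + (1-Vf)/Em = 0.68/89 + 0.32/3
E2 = 8.75 GPa

8.75 GPa


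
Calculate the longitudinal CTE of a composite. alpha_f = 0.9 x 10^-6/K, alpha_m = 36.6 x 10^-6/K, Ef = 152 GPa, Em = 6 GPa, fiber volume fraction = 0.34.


E1 = Ef*Vf + Em*(1-Vf) = 55.64
alpha_1 = (alpha_f*Ef*Vf + alpha_m*Em*(1-Vf))/E1 = 3.44 x 10^-6/K

3.44 x 10^-6/K


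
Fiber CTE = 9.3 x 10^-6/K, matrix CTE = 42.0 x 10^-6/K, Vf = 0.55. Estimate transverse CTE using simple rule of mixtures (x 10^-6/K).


alpha_2 = alpha_f*Vf + alpha_m*(1-Vf) = 9.3*0.55 + 42.0*0.45 = 24.0 x 10^-6/K

24.0 x 10^-6/K


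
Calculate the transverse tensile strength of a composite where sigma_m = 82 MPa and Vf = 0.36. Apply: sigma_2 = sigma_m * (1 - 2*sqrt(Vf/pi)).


factor = 1 - 2*sqrt(0.36/pi) = 0.323
sigma_2 = 82 * 0.323 = 26.48 MPa

26.48 MPa


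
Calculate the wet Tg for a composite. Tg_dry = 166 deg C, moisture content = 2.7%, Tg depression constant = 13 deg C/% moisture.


Tg_wet = Tg_dry - k*moisture = 166 - 13*2.7 = 130.9 deg C

130.9 deg C


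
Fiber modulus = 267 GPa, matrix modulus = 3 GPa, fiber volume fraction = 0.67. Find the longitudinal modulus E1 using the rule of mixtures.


E1 = Ef*Vf + Em*(1-Vf) = 267*0.67 + 3*0.33 = 179.88 GPa

179.88 GPa


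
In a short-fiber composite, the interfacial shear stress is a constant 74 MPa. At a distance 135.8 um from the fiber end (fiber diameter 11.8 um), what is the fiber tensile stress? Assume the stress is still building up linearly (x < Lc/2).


Force balance: sigma_f * (pi*d^2/4) = tau * (pi*d) * x  ->  sigma_f = 4 * tau * x / d
sigma_f = 4 * 74 * 135.8 / 11.8 = 3406.5 MPa

3406.5 MPa


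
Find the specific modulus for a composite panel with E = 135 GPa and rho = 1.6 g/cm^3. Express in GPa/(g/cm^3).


Specific stiffness = E/rho = 135/1.6 = 84.4 GPa/(g/cm^3)

84.4 GPa/(g/cm^3)


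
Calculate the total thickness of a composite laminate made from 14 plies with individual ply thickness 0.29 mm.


h = n * t_ply = 14 * 0.29 = 4.06 mm

4.06 mm


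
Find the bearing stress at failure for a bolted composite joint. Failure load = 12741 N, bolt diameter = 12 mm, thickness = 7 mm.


sigma_br = F/(d*h) = 12741/(12*7) = 151.7 MPa

151.7 MPa


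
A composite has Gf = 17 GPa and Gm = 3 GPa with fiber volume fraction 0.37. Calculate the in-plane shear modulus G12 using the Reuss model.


1/G12 = Vf/Gf + (1-Vf)/Gm = 0.37/17 + 0.63/3
G12 = 4.31 GPa

4.31 GPa


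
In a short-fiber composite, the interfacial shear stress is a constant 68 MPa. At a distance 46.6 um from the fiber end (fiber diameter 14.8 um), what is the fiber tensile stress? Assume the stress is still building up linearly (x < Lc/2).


Force balance: sigma_f * (pi*d^2/4) = tau * (pi*d) * x  ->  sigma_f = 4 * tau * x / d
sigma_f = 4 * 68 * 46.6 / 14.8 = 856.4 MPa

856.4 MPa


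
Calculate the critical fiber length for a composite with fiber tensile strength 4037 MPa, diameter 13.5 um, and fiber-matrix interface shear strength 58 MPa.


Lc = sigma_f * d / (2 * tau_i) = 4037 * 13.5 / (2 * 58) = 469.8 um

469.8 um


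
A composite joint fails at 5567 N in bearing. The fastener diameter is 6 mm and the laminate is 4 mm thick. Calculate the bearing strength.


sigma_br = F/(d*h) = 5567/(6*4) = 232.0 MPa

232.0 MPa


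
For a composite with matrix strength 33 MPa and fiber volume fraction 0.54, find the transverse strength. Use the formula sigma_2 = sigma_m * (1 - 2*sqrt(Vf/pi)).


factor = 1 - 2*sqrt(0.54/pi) = 0.1708
sigma_2 = 33 * 0.1708 = 5.64 MPa

5.64 MPa


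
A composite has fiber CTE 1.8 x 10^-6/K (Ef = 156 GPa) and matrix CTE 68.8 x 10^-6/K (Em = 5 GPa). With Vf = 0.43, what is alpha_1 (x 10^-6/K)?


E1 = Ef*Vf + Em*(1-Vf) = 69.93
alpha_1 = (alpha_f*Ef*Vf + alpha_m*Em*(1-Vf))/E1 = 4.53 x 10^-6/K

4.53 x 10^-6/K


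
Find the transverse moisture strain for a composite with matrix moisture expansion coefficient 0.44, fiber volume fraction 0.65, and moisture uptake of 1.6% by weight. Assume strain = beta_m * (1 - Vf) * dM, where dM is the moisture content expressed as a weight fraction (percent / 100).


dM = 1.6/100 = 0.016
strain = beta_m * (1-Vf) * dM = 0.44 * 0.35 * 0.016 = 0.002464

0.002464


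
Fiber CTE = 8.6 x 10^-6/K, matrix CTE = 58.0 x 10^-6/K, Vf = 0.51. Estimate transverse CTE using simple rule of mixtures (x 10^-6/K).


alpha_2 = alpha_f*Vf + alpha_m*(1-Vf) = 8.6*0.51 + 58.0*0.49 = 32.8 x 10^-6/K

32.8 x 10^-6/K


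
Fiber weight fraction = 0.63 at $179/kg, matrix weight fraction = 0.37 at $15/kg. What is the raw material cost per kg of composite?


Cost = cost_f*Wf + cost_m*Wm = 179*0.63 + 15*0.37 = $118.32/kg

$118.32/kg


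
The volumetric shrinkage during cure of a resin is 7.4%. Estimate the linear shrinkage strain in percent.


Linear shrinkage ≈ vol_shrink/3 = 7.4/3 = 2.467%

2.467%


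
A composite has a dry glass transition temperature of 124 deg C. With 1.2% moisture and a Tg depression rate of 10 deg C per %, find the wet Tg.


Tg_wet = Tg_dry - k*moisture = 124 - 10*1.2 = 112.0 deg C

112.0 deg C


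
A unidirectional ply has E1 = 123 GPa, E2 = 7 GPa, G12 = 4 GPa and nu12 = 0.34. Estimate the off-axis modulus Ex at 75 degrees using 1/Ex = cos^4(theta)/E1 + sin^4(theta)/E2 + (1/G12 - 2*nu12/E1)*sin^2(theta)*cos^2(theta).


cos^4(75) = 0.004487, sin^4(75) = 0.870513, sin^2(75)*cos^2(75) = 0.0625
1/G12 - 2*nu12/E1 = 1/4 - 2*0.34/123 = 0.244472 GPa^-1
1/Ex = 0.004487/123 + 0.870513/7 + 0.244472*0.0625 = 0.1396749 GPa^-1
Ex = 7.16 GPa

7.16 GPa


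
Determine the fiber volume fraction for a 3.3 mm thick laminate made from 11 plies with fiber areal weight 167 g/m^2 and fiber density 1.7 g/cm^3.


Vf = n * FAW / (rho_f * h * 1000) = 11 * 167 / (1.7 * 3.3 * 1000) = 0.3275

0.3275


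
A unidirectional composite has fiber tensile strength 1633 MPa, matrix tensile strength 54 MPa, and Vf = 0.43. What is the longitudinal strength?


sigma_1 = sigma_f*Vf + sigma_m*(1-Vf) = 1633*0.43 + 54*0.57 = 733.0 MPa

733.0 MPa


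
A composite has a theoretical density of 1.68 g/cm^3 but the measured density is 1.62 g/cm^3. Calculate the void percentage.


Void% = (rho_theo - rho_actual)/rho_theo * 100 = (1.68 - 1.62)/1.68 * 100 = 3.57%

3.57%


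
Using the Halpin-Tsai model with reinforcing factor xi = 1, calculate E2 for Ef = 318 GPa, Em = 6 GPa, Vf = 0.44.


eta = (Ef/Em - 1)/(Ef/Em + xi) = (53.0 - 1)/(53.0 + 1) = 0.963
E2 = Em*(1+xi*eta*Vf)/(1-eta*Vf) = 14.82 GPa

14.82 GPa


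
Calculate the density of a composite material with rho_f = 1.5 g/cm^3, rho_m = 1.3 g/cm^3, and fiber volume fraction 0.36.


rho_c = rho_f*Vf + rho_m*(1-Vf) = 1.5*0.36 + 1.3*0.64 = 1.372 g/cm^3

1.372 g/cm^3


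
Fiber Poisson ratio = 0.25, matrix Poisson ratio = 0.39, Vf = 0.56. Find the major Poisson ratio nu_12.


nu_12 = nu_f*Vf + nu_m*(1-Vf) = 0.25*0.56 + 0.39*0.44 = 0.3116

0.3116


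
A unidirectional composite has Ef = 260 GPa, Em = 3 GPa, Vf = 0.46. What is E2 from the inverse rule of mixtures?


1/E2 = Vf/Ef + (1-Vf)/Em = 0.46/260 + 0.54/3
E2 = 5.5 GPa

5.5 GPa


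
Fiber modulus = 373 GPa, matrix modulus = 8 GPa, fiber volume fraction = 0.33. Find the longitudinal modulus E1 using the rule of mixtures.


E1 = Ef*Vf + Em*(1-Vf) = 373*0.33 + 8*0.67 = 128.45 GPa

128.45 GPa


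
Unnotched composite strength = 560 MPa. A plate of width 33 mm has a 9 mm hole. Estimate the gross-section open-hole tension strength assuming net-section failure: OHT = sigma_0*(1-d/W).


OHT = sigma_0*(1-d/W) = 560*(1-9/33) = 407.3 MPa

407.3 MPa


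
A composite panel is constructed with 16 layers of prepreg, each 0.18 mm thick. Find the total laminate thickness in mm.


h = n * t_ply = 16 * 0.18 = 2.88 mm

2.88 mm


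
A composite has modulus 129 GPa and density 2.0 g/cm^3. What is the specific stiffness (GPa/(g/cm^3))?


Specific stiffness = E/rho = 129/2.0 = 64.5 GPa/(g/cm^3)

64.5 GPa/(g/cm^3)


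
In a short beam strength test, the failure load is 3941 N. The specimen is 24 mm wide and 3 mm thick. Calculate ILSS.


ILSS = 3F/(4bh) = 3*3941/(4*24*3) = 41.05 MPa

41.05 MPa


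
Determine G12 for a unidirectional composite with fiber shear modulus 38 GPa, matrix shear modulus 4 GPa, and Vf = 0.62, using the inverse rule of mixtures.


1/G12 = Vf/Gf + (1-Vf)/Gm = 0.62/38 + 0.38/4
G12 = 8.98 GPa

8.98 GPa


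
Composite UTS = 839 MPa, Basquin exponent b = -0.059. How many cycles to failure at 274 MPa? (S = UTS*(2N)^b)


N = 0.5 * (S/UTS)^(1/b) = 0.5 * (274/839)^(1/-0.059) = 8.6388e+07 cycles

8.6388e+07 cycles


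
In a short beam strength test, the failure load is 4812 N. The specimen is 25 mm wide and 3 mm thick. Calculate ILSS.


ILSS = 3F/(4bh) = 3*4812/(4*25*3) = 48.12 MPa

48.12 MPa


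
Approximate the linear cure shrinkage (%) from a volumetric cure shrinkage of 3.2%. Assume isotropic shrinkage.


Linear shrinkage ≈ vol_shrink/3 = 3.2/3 = 1.067%

1.067%


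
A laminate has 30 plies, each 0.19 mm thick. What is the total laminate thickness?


h = n * t_ply = 30 * 0.19 = 5.7 mm

5.7 mm


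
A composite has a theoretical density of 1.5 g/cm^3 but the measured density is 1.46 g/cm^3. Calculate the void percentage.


Void% = (rho_theo - rho_actual)/rho_theo * 100 = (1.5 - 1.46)/1.5 * 100 = 2.67%

2.67%


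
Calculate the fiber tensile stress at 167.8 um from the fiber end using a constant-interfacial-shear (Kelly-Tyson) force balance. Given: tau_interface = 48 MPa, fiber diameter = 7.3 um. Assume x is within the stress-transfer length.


Force balance: sigma_f * (pi*d^2/4) = tau * (pi*d) * x  ->  sigma_f = 4 * tau * x / d
sigma_f = 4 * 48 * 167.8 / 7.3 = 4413.4 MPa

4413.4 MPa


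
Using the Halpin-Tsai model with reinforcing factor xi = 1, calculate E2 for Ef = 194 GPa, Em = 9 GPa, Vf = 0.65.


eta = (Ef/Em - 1)/(Ef/Em + xi) = (21.5556 - 1)/(21.5556 + 1) = 0.9113
E2 = Em*(1+xi*eta*Vf)/(1-eta*Vf) = 35.16 GPa

35.16 GPa


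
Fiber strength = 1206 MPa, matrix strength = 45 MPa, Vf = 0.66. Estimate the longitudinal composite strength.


sigma_1 = sigma_f*Vf + sigma_m*(1-Vf) = 1206*0.66 + 45*0.34 = 811.3 MPa

811.3 MPa


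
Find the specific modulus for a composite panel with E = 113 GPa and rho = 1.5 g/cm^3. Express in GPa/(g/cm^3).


Specific stiffness = E/rho = 113/1.5 = 75.3 GPa/(g/cm^3)

75.3 GPa/(g/cm^3)


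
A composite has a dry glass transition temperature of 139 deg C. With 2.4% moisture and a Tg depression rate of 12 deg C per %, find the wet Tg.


Tg_wet = Tg_dry - k*moisture = 139 - 12*2.4 = 110.2 deg C

110.2 deg C


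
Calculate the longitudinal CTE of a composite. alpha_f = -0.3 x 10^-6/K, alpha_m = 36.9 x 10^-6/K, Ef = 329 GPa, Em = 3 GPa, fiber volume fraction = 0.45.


E1 = Ef*Vf + Em*(1-Vf) = 149.7
alpha_1 = (alpha_f*Ef*Vf + alpha_m*Em*(1-Vf))/E1 = 0.11 x 10^-6/K

0.11 x 10^-6/K


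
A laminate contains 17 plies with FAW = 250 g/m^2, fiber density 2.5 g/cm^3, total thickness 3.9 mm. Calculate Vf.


Vf = n * FAW / (rho_f * h * 1000) = 17 * 250 / (2.5 * 3.9 * 1000) = 0.4359

0.4359


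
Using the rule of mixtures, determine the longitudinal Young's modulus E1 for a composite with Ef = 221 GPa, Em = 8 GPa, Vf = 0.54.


E1 = Ef*Vf + Em*(1-Vf) = 221*0.54 + 8*0.46 = 123.02 GPa

123.02 GPa


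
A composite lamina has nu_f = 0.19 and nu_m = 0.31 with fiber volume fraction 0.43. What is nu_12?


nu_12 = nu_f*Vf + nu_m*(1-Vf) = 0.19*0.43 + 0.31*0.57 = 0.2584

0.2584


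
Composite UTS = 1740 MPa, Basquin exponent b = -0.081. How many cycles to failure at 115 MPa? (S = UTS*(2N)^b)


N = 0.5 * (S/UTS)^(1/b) = 0.5 * (115/1740)^(1/-0.081) = 1.8409e+14 cycles

1.8409e+14 cycles


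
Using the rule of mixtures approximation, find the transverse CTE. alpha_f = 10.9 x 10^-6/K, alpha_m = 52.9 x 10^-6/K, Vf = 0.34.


alpha_2 = alpha_f*Vf + alpha_m*(1-Vf) = 10.9*0.34 + 52.9*0.66 = 38.6 x 10^-6/K

38.6 x 10^-6/K


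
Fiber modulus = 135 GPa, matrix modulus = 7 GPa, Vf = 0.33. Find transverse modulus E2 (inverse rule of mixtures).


1/E2 = Vf/Ef + (1-Vf)/Em = 0.33/135 + 0.67/7
E2 = 10.19 GPa

10.19 GPa


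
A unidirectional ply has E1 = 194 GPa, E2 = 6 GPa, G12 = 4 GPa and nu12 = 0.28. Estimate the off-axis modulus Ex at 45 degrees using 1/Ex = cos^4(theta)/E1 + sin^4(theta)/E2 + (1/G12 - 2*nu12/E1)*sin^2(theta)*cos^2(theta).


cos^4(45) = 0.25, sin^4(45) = 0.25, sin^2(45)*cos^2(45) = 0.25
1/G12 - 2*nu12/E1 = 1/4 - 2*0.28/194 = 0.247113 GPa^-1
1/Ex = 0.25/194 + 0.25/6 + 0.247113*0.25 = 0.1047337 GPa^-1
Ex = 9.55 GPa

9.55 GPa


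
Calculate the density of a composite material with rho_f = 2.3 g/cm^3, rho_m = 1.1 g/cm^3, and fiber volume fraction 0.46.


rho_c = rho_f*Vf + rho_m*(1-Vf) = 2.3*0.46 + 1.1*0.54 = 1.652 g/cm^3

1.652 g/cm^3


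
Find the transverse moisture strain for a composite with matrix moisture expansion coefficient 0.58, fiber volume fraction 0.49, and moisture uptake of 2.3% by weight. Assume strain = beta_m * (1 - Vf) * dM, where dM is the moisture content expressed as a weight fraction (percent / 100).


dM = 2.3/100 = 0.023
strain = beta_m * (1-Vf) * dM = 0.58 * 0.51 * 0.023 = 0.0068034

0.0068034


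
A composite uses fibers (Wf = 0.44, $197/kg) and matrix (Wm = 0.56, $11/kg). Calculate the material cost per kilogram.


Cost = cost_f*Wf + cost_m*Wm = 197*0.44 + 11*0.56 = $92.84/kg

$92.84/kg


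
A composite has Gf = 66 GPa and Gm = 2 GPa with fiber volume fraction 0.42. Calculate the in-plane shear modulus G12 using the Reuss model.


1/G12 = Vf/Gf + (1-Vf)/Gm = 0.42/66 + 0.58/2
G12 = 3.37 GPa

3.37 GPa


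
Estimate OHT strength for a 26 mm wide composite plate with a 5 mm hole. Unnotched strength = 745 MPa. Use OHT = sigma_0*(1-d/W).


OHT = sigma_0*(1-d/W) = 745*(1-5/26) = 601.7 MPa

601.7 MPa


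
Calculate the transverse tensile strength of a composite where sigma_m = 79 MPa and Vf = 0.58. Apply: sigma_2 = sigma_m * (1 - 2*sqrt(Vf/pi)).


factor = 1 - 2*sqrt(0.58/pi) = 0.1407
sigma_2 = 79 * 0.1407 = 11.11 MPa

11.11 MPa


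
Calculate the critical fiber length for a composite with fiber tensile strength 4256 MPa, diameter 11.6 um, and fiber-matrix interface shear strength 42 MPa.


Lc = sigma_f * d / (2 * tau_i) = 4256 * 11.6 / (2 * 42) = 587.7 um

587.7 um


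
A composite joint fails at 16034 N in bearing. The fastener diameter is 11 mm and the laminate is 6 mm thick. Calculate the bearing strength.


sigma_br = F/(d*h) = 16034/(11*6) = 242.9 MPa

242.9 MPa


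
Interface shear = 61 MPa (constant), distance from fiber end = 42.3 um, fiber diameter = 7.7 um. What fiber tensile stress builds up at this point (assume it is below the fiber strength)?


Force balance: sigma_f * (pi*d^2/4) = tau * (pi*d) * x  ->  sigma_f = 4 * tau * x / d
sigma_f = 4 * 61 * 42.3 / 7.7 = 1340.4 MPa

1340.4 MPa


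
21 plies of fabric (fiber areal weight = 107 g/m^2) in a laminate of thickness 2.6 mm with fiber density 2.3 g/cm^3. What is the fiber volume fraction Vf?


Vf = n * FAW / (rho_f * h * 1000) = 21 * 107 / (2.3 * 2.6 * 1000) = 0.3758

0.3758


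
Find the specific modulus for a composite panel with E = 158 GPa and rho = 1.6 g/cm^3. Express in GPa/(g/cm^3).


Specific stiffness = E/rho = 158/1.6 = 98.8 GPa/(g/cm^3)

98.8 GPa/(g/cm^3)


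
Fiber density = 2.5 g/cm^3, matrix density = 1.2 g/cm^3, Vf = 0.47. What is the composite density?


rho_c = rho_f*Vf + rho_m*(1-Vf) = 2.5*0.47 + 1.2*0.53 = 1.811 g/cm^3

1.811 g/cm^3


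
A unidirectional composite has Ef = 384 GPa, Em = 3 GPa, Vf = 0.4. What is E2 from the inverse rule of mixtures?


1/E2 = Vf/Ef + (1-Vf)/Em = 0.4/384 + 0.6/3
E2 = 4.97 GPa

4.97 GPa


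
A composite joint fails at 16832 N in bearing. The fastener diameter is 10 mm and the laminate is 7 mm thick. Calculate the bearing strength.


sigma_br = F/(d*h) = 16832/(10*7) = 240.5 MPa

240.5 MPa


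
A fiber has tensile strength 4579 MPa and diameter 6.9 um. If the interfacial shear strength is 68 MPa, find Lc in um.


Lc = sigma_f * d / (2 * tau_i) = 4579 * 6.9 / (2 * 68) = 232.3 um

232.3 um


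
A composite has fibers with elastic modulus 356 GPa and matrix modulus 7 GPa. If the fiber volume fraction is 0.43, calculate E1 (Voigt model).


E1 = Ef*Vf + Em*(1-Vf) = 356*0.43 + 7*0.57 = 157.07 GPa

157.07 GPa


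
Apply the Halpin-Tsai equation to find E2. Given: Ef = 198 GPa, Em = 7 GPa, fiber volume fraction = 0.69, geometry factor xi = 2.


eta = (Ef/Em - 1)/(Ef/Em + xi) = (28.2857 - 1)/(28.2857 + 2) = 0.9009
E2 = Em*(1+xi*eta*Vf)/(1-eta*Vf) = 41.5 GPa

41.5 GPa


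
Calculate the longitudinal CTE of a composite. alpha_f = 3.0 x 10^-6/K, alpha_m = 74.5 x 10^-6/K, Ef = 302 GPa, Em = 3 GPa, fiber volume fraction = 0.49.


E1 = Ef*Vf + Em*(1-Vf) = 149.51
alpha_1 = (alpha_f*Ef*Vf + alpha_m*Em*(1-Vf))/E1 = 3.73 x 10^-6/K

3.73 x 10^-6/K


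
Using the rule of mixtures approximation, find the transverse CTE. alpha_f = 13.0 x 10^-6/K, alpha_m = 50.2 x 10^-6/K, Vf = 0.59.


alpha_2 = alpha_f*Vf + alpha_m*(1-Vf) = 13.0*0.59 + 50.2*0.41 = 28.3 x 10^-6/K

28.3 x 10^-6/K


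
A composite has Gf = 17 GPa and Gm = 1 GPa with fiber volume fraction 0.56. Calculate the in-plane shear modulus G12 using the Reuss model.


1/G12 = Vf/Gf + (1-Vf)/Gm = 0.56/17 + 0.44/1
G12 = 2.11 GPa

2.11 GPa


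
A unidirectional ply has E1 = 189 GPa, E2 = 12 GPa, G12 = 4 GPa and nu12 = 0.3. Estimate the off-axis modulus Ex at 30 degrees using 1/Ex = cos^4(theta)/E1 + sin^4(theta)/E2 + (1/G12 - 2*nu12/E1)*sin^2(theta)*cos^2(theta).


cos^4(30) = 0.5625, sin^4(30) = 0.0625, sin^2(30)*cos^2(30) = 0.1875
1/G12 - 2*nu12/E1 = 1/4 - 2*0.3/189 = 0.246825 GPa^-1
1/Ex = 0.5625/189 + 0.0625/12 + 0.246825*0.1875 = 0.0544643 GPa^-1
Ex = 18.36 GPa

18.36 GPa


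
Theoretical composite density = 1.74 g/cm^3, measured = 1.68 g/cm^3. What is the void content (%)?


Void% = (rho_theo - rho_actual)/rho_theo * 100 = (1.74 - 1.68)/1.74 * 100 = 3.45%

3.45%


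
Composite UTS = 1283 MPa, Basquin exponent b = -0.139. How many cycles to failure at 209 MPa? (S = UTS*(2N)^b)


N = 0.5 * (S/UTS)^(1/b) = 0.5 * (209/1283)^(1/-0.139) = 233675.3791 cycles

233675.3791 cycles


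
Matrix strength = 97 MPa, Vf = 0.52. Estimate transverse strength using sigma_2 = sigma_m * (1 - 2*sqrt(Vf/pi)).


factor = 1 - 2*sqrt(0.52/pi) = 0.1863
sigma_2 = 97 * 0.1863 = 18.07 MPa

18.07 MPa


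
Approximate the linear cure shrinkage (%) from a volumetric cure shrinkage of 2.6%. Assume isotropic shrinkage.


Linear shrinkage ≈ vol_shrink/3 = 2.6/3 = 0.867%

0.867%


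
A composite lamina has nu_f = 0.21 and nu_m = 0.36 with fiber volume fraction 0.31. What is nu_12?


nu_12 = nu_f*Vf + nu_m*(1-Vf) = 0.21*0.31 + 0.36*0.69 = 0.3135

0.3135


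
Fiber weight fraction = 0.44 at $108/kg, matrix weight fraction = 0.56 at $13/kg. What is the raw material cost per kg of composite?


Cost = cost_f*Wf + cost_m*Wm = 108*0.44 + 13*0.56 = $54.8/kg

$54.8/kg


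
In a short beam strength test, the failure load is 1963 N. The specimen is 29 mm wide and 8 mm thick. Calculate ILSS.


ILSS = 3F/(4bh) = 3*1963/(4*29*8) = 6.35 MPa

6.35 MPa


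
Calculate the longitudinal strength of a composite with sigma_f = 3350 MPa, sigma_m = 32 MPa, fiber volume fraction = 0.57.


sigma_1 = sigma_f*Vf + sigma_m*(1-Vf) = 3350*0.57 + 32*0.43 = 1923.3 MPa

1923.3 MPa


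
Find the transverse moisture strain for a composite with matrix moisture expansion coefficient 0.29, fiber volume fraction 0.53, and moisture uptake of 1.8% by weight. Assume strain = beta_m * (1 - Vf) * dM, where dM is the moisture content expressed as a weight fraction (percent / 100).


dM = 1.8/100 = 0.018
strain = beta_m * (1-Vf) * dM = 0.29 * 0.47 * 0.018 = 0.0024534

0.0024534


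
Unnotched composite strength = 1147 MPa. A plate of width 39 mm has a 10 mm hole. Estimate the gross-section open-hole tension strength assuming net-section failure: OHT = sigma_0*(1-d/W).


OHT = sigma_0*(1-d/W) = 1147*(1-10/39) = 852.9 MPa

852.9 MPa


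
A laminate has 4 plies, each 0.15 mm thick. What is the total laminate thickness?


h = n * t_ply = 4 * 0.15 = 0.6 mm

0.6 mm


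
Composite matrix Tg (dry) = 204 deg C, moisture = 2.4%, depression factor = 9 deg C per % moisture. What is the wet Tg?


Tg_wet = Tg_dry - k*moisture = 204 - 9*2.4 = 182.4 deg C

182.4 deg C


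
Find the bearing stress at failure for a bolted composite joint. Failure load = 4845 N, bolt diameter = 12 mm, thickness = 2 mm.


sigma_br = F/(d*h) = 4845/(12*2) = 201.9 MPa

201.9 MPa


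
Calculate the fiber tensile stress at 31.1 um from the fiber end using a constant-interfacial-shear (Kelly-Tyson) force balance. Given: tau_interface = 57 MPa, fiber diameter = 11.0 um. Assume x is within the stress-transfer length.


Force balance: sigma_f * (pi*d^2/4) = tau * (pi*d) * x  ->  sigma_f = 4 * tau * x / d
sigma_f = 4 * 57 * 31.1 / 11.0 = 644.6 MPa

644.6 MPa


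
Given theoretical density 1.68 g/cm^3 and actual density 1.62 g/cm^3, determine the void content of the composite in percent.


Void% = (rho_theo - rho_actual)/rho_theo * 100 = (1.68 - 1.62)/1.68 * 100 = 3.57%

3.57%


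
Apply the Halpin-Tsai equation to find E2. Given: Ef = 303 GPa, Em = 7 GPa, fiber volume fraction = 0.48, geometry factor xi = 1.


eta = (Ef/Em - 1)/(Ef/Em + xi) = (43.2857 - 1)/(43.2857 + 1) = 0.9548
E2 = Em*(1+xi*eta*Vf)/(1-eta*Vf) = 18.85 GPa

18.85 GPa


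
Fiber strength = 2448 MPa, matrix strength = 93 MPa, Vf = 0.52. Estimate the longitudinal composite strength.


sigma_1 = sigma_f*Vf + sigma_m*(1-Vf) = 2448*0.52 + 93*0.48 = 1317.6 MPa

1317.6 MPa


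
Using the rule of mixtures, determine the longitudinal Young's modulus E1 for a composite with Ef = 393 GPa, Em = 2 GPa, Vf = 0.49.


E1 = Ef*Vf + Em*(1-Vf) = 393*0.49 + 2*0.51 = 193.59 GPa

193.59 GPa
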